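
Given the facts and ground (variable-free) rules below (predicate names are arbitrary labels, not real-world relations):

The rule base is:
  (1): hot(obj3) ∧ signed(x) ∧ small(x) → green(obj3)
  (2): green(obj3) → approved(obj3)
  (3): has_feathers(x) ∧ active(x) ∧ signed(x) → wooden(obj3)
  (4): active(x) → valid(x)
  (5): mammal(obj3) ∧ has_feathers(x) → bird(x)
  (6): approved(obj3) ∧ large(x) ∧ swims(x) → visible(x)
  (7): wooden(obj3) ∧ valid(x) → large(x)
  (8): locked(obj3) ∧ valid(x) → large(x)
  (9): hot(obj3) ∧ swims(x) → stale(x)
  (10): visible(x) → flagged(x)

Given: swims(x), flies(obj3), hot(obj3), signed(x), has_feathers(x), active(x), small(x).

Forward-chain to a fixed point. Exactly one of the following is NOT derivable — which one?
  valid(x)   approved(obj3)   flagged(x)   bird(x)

[1] (1) [hot(obj3) ∧ signed(x) ∧ small(x) → green(obj3)]; (3) [has_feathers(x) ∧ active(x) ∧ signed(x) → wooden(obj3)]; (4) [active(x) → valid(x)]; (9) [hot(obj3) ∧ swims(x) → stale(x)]. ⇒ new: green(obj3), wooden(obj3), valid(x), stale(x).
[2] (2) [green(obj3) → approved(obj3)]; (7) [wooden(obj3) ∧ valid(x) → large(x)]. ⇒ new: approved(obj3), large(x).
[3] (6) [approved(obj3) ∧ large(x) ∧ swims(x) → visible(x)]. ⇒ new: visible(x).
[4] (10) [visible(x) → flagged(x)]. ⇒ new: flagged(x).
Derived: flagged(x) (round 4), approved(obj3) (round 2), valid(x) (round 1). bird(x) never appears in any round.

bird(x)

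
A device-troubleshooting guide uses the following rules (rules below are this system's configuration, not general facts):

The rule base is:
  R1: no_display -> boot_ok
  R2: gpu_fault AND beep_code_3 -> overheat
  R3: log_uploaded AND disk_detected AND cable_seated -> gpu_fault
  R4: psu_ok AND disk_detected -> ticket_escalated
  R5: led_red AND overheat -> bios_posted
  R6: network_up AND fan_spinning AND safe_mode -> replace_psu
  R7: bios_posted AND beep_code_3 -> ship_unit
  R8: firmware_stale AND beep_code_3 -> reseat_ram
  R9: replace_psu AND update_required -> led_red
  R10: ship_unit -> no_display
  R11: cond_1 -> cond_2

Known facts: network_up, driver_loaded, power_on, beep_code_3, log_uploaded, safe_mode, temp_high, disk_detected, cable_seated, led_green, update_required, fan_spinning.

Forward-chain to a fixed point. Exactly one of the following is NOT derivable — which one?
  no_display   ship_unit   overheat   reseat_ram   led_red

reseat_ram

[1] R3 [log_uploaded AND disk_detected AND cable_seated -> gpu_fault]; R6 [network_up AND fan_spinning AND safe_mode -> replace_psu]. ⇒ new: gpu_fault, replace_psu.
[2] R2 [gpu_fault AND beep_code_3 -> overheat]; R9 [replace_psu AND update_required -> led_red]. ⇒ new: overheat, led_red.
[3] R5 [led_red AND overheat -> bios_posted]. ⇒ new: bios_posted.
[4] R7 [bios_posted AND beep_code_3 -> ship_unit]. ⇒ new: ship_unit.
[5] R10 [ship_unit -> no_display]. ⇒ new: no_display.
[6] R1 [no_display -> boot_ok]. ⇒ new: boot_ok.
Derived: overheat (round 2), no_display (round 5), ship_unit (round 4), led_red (round 2). reseat_ram never appears in any round.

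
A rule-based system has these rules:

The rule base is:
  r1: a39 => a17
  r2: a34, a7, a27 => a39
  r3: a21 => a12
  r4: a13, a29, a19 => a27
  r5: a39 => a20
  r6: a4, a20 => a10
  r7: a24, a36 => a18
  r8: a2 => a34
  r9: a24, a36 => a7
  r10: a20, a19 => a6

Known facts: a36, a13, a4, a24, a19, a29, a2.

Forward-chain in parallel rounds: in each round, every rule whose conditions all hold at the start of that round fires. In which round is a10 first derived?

Round 1 — r4, r7, r8, r9, derive a27, a18, a34, a7.
Round 2 — r2, derive a39.
Round 3 — r1, r5, derive a17, a20.
Round 4 — r6, r10, derive a10, a6.
a10 first appears in round 4.

4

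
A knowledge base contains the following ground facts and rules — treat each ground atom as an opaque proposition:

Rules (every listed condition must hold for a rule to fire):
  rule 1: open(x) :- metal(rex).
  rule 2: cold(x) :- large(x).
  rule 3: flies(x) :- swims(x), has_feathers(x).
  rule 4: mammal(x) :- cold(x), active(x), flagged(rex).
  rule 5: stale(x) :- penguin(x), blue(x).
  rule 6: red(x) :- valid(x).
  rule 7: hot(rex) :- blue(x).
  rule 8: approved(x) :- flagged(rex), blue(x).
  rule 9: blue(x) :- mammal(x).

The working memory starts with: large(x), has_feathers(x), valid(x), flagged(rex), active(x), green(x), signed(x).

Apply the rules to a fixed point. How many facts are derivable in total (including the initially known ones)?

13

Round 1: rule 2 [cold(x) :- large(x).]; rule 6 [red(x) :- valid(x).]. Adds cold(x), red(x).
Round 2: rule 4 [mammal(x) :- cold(x), active(x), flagged(rex).]. Adds mammal(x).
Round 3: rule 9 [blue(x) :- mammal(x).]. Adds blue(x).
Round 4: rule 7 [hot(rex) :- blue(x).]; rule 8 [approved(x) :- flagged(rex), blue(x).]. Adds hot(rex), approved(x).
Closure: {active(x), approved(x), blue(x), cold(x), flagged(rex), green(x), has_feathers(x), hot(rex), large(x), mammal(x), red(x), signed(x), valid(x)} — 13 facts.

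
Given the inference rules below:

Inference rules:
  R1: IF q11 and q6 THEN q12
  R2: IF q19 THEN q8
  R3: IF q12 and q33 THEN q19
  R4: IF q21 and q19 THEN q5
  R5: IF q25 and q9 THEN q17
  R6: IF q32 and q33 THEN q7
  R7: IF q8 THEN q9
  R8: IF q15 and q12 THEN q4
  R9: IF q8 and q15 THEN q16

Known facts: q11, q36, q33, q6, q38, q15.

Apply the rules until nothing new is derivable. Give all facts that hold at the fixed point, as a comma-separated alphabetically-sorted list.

q11, q12, q15, q16, q19, q33, q36, q38, q4, q6, q8, q9

[1] R1 [IF q11 and q6 THEN q12]. ⇒ new: q12.
[2] R3 [IF q12 and q33 THEN q19]; R8 [IF q15 and q12 THEN q4]. ⇒ new: q19, q4.
[3] R2 [IF q19 THEN q8]. ⇒ new: q8.
[4] R7 [IF q8 THEN q9]; R9 [IF q8 and q15 THEN q16]. ⇒ new: q9, q16.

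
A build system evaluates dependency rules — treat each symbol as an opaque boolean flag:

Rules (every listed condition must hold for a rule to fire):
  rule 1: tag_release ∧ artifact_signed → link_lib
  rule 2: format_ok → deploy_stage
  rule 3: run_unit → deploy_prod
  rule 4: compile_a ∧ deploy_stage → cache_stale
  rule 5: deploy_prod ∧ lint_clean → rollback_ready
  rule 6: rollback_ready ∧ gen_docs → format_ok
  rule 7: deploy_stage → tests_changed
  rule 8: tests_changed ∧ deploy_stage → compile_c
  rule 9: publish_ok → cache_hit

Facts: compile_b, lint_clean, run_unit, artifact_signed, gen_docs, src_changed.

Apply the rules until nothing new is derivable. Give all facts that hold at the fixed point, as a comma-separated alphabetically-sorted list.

artifact_signed, compile_b, compile_c, deploy_prod, deploy_stage, format_ok, gen_docs, lint_clean, rollback_ready, run_unit, src_changed, tests_changed

Round 1: rule 3 [run_unit → deploy_prod]. New: deploy_prod.
Round 2: rule 5 [deploy_prod ∧ lint_clean → rollback_ready]. New: rollback_ready.
Round 3: rule 6 [rollback_ready ∧ gen_docs → format_ok]. New: format_ok.
Round 4: rule 2 [format_ok → deploy_stage]. New: deploy_stage.
Round 5: rule 7 [deploy_stage → tests_changed]. New: tests_changed.
Round 6: rule 8 [tests_changed ∧ deploy_stage → compile_c]. New: compile_c.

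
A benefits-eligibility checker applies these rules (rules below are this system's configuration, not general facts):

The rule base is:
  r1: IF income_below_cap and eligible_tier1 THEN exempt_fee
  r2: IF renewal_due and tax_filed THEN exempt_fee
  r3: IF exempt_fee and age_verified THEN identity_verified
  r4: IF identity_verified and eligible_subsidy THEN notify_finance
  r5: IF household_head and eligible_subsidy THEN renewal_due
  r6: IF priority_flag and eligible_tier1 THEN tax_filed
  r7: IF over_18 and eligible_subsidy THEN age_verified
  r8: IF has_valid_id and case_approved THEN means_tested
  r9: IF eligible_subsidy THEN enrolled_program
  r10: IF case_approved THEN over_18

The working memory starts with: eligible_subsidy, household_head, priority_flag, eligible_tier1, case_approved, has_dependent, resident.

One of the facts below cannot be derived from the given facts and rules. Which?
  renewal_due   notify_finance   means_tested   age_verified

means_tested

Round 1 — r5, r6, r9, r10, derive renewal_due, tax_filed, enrolled_program, over_18.
Round 2 — r2, r7, derive exempt_fee, age_verified.
Round 3 — r3, derive identity_verified.
Round 4 — r4, derive notify_finance.
Derived: notify_finance (round 4), renewal_due (round 1), age_verified (round 2). means_tested never appears in any round.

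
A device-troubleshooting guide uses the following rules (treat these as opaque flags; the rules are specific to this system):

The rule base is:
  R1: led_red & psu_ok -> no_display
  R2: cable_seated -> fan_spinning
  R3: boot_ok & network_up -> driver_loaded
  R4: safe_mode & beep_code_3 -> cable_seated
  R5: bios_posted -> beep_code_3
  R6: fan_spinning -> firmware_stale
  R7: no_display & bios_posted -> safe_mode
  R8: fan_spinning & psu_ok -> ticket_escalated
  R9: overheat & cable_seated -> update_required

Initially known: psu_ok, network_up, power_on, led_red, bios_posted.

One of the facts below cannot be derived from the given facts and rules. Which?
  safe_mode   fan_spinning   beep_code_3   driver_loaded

Round 1: R1 [led_red & psu_ok -> no_display]; R5 [bios_posted -> beep_code_3]. New: no_display, beep_code_3.
Round 2: R7 [no_display & bios_posted -> safe_mode]. New: safe_mode.
Round 3: R4 [safe_mode & beep_code_3 -> cable_seated]. New: cable_seated.
Round 4: R2 [cable_seated -> fan_spinning]. New: fan_spinning.
Round 5: R6 [fan_spinning -> firmware_stale]; R8 [fan_spinning & psu_ok -> ticket_escalated]. New: firmware_stale, ticket_escalated.
Derived: fan_spinning (round 4), safe_mode (round 2), beep_code_3 (round 1). driver_loaded never appears in any round.

driver_loaded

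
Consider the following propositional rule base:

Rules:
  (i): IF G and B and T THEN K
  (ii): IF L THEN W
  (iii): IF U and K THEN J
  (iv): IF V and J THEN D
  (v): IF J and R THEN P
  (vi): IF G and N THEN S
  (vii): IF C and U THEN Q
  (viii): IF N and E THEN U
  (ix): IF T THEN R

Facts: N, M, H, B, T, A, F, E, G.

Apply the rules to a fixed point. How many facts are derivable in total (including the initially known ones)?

[1] (i) [IF G and B and T THEN K]; (vi) [IF G and N THEN S]; (viii) [IF N and E THEN U]; (ix) [IF T THEN R]. ⇒ new: K, S, U, R.
[2] (iii) [IF U and K THEN J]. ⇒ new: J.
[3] (v) [IF J and R THEN P]. ⇒ new: P.
Closure: {A, B, E, F, G, H, J, K, M, N, P, R, S, T, U} — 15 facts.

15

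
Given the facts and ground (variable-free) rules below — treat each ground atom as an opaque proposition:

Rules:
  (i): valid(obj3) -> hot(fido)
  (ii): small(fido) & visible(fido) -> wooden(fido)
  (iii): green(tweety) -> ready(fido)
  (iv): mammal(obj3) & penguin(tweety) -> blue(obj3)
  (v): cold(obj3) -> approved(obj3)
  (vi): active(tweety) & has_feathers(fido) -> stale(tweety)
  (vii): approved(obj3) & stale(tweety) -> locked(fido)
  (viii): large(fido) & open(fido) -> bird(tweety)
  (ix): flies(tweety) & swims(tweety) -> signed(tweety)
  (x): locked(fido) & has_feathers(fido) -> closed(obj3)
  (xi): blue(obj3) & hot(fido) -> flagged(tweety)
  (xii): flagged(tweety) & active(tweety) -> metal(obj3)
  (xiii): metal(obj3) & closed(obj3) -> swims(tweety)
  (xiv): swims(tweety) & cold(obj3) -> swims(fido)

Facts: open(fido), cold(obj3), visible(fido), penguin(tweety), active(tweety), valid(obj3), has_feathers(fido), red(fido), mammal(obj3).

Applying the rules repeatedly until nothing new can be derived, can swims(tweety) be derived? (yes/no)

yes

Round 1: (i) [valid(obj3) -> hot(fido)]; (iv) [mammal(obj3) & penguin(tweety) -> blue(obj3)]; (v) [cold(obj3) -> approved(obj3)]; (vi) [active(tweety) & has_feathers(fido) -> stale(tweety)]. Adds hot(fido), blue(obj3), approved(obj3), stale(tweety).
Round 2: (vii) [approved(obj3) & stale(tweety) -> locked(fido)]; (xi) [blue(obj3) & hot(fido) -> flagged(tweety)]. Adds locked(fido), flagged(tweety).
Round 3: (x) [locked(fido) & has_feathers(fido) -> closed(obj3)]; (xii) [flagged(tweety) & active(tweety) -> metal(obj3)]. Adds closed(obj3), metal(obj3).
Round 4: (xiii) [metal(obj3) & closed(obj3) -> swims(tweety)]. Adds swims(tweety).
Round 5: (xiv) [swims(tweety) & cold(obj3) -> swims(fido)]. Adds swims(fido).
swims(tweety) appears in round 4, so it is derivable.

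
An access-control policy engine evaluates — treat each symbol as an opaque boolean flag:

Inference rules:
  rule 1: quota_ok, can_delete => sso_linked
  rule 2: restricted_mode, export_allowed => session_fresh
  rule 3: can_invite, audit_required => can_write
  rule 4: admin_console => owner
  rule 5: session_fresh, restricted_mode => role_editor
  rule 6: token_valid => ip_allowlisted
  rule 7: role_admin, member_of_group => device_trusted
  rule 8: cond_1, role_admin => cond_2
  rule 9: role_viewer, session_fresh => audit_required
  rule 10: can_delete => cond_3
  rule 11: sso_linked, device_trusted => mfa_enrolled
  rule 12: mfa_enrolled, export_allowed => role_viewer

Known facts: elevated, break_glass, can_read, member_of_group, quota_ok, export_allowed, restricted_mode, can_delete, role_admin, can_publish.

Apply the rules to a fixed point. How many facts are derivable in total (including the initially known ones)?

18

Round 1 — rule 1, rule 2, rule 7, rule 10, derive sso_linked, session_fresh, device_trusted, cond_3.
Round 2 — rule 5, rule 11, derive role_editor, mfa_enrolled.
Round 3 — rule 12, derive role_viewer.
Round 4 — rule 9, derive audit_required.
Closure: {audit_required, break_glass, can_delete, can_publish, can_read, cond_3, device_trusted, elevated, export_allowed, member_of_group, mfa_enrolled, quota_ok, restricted_mode, role_admin, role_editor, role_viewer, session_fresh, sso_linked} — 18 facts.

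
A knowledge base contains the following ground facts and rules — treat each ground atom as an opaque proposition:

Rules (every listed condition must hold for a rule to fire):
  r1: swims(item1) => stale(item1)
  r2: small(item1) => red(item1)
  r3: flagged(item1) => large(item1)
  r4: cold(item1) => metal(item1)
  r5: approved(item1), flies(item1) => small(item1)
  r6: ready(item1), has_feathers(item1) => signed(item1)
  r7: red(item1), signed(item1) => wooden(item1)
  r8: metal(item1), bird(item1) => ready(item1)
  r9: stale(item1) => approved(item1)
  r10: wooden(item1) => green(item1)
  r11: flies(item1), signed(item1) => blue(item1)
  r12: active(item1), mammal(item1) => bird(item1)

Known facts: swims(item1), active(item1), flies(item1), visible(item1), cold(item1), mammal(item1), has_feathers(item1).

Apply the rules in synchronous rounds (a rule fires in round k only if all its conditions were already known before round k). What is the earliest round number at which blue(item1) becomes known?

Round 1 — r1, r4, r12, derive stale(item1), metal(item1), bird(item1).
Round 2 — r8, r9, derive ready(item1), approved(item1).
Round 3 — r5, r6, derive small(item1), signed(item1).
Round 4 — r2, r11, derive red(item1), blue(item1).
blue(item1) first appears in round 4.

4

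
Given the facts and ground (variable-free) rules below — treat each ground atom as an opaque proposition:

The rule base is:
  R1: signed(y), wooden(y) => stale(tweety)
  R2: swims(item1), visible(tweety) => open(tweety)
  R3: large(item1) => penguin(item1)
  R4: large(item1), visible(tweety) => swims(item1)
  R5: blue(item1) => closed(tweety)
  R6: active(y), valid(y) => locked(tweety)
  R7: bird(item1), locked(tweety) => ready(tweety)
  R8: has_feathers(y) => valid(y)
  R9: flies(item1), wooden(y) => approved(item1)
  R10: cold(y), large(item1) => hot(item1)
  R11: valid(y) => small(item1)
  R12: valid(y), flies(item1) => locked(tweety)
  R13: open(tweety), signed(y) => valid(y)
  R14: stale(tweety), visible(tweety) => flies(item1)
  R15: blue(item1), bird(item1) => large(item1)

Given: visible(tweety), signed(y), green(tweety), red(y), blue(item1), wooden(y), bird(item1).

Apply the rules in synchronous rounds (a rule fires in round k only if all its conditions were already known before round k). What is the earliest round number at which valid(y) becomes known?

4

Round 1 — R1, R5, R15, derive stale(tweety), closed(tweety), large(item1).
Round 2 — R3, R4, R14, derive penguin(item1), swims(item1), flies(item1).
Round 3 — R2, R9, derive open(tweety), approved(item1).
Round 4 — R13, derive valid(y).
valid(y) first appears in round 4.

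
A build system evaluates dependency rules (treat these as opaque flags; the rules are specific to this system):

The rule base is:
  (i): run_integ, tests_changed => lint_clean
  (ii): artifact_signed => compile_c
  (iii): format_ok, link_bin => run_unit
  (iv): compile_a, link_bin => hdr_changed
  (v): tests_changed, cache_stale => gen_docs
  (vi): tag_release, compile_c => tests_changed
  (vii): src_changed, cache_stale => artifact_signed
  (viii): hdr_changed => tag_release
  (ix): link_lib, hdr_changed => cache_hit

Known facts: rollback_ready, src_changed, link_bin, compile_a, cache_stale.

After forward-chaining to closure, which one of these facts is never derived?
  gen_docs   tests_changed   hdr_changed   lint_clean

Round 1 fires (iv), (vii), giving hdr_changed, artifact_signed.
Round 2 fires (ii), (viii), giving compile_c, tag_release.
Round 3 fires (vi), giving tests_changed.
Round 4 fires (v), giving gen_docs.
Derived: hdr_changed (round 1), gen_docs (round 4), tests_changed (round 3). lint_clean never appears in any round.

lint_clean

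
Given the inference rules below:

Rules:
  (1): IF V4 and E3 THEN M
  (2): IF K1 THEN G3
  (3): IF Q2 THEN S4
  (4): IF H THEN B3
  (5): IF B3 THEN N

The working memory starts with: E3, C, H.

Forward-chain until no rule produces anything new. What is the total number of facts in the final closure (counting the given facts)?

5

Round 1 fires (4), giving B3.
Round 2 fires (5), giving N.
Closure: {B3, C, E3, H, N} — 5 facts.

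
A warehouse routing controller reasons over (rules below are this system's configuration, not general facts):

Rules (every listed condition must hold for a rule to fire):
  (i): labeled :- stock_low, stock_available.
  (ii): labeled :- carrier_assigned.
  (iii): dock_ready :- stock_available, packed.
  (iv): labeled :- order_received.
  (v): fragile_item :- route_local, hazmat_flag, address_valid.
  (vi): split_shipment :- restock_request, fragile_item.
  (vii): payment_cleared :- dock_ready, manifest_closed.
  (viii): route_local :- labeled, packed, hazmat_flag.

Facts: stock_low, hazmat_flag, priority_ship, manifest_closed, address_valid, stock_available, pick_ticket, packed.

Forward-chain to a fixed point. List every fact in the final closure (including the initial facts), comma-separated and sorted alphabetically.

address_valid, dock_ready, fragile_item, hazmat_flag, labeled, manifest_closed, packed, payment_cleared, pick_ticket, priority_ship, route_local, stock_available, stock_low

Round 1 — (i), (iii), derive labeled, dock_ready.
Round 2 — (vii), (viii), derive payment_cleared, route_local.
Round 3 — (v), derive fragile_item.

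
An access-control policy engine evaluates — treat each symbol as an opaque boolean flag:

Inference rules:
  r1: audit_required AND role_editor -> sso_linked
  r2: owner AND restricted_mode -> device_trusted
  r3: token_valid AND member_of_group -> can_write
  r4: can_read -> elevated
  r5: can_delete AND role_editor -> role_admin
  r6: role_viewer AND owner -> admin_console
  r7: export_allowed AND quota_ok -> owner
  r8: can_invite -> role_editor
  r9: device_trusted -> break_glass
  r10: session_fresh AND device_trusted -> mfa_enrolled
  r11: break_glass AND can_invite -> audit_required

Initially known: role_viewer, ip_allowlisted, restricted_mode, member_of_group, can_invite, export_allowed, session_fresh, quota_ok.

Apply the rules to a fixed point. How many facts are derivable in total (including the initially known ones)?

Round 1: r7 [export_allowed AND quota_ok -> owner]; r8 [can_invite -> role_editor]. New: owner, role_editor.
Round 2: r2 [owner AND restricted_mode -> device_trusted]; r6 [role_viewer AND owner -> admin_console]. New: device_trusted, admin_console.
Round 3: r9 [device_trusted -> break_glass]; r10 [session_fresh AND device_trusted -> mfa_enrolled]. New: break_glass, mfa_enrolled.
Round 4: r11 [break_glass AND can_invite -> audit_required]. New: audit_required.
Round 5: r1 [audit_required AND role_editor -> sso_linked]. New: sso_linked.
Closure: {admin_console, audit_required, break_glass, can_invite, device_trusted, export_allowed, ip_allowlisted, member_of_group, mfa_enrolled, owner, quota_ok, restricted_mode, role_editor, role_viewer, session_fresh, sso_linked} — 16 facts.

16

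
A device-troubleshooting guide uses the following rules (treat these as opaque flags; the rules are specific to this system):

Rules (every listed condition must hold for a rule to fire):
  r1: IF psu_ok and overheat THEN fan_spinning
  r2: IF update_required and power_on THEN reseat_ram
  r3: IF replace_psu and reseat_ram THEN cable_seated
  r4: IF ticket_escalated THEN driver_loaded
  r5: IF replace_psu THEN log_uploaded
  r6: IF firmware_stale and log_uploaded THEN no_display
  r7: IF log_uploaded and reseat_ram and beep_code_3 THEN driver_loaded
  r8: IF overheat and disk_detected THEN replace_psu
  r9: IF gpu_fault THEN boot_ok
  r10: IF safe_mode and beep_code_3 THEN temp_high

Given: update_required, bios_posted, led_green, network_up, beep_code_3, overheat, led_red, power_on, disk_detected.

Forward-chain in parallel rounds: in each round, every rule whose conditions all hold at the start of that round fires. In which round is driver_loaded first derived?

Round 1 — r2, r8, derive reseat_ram, replace_psu.
Round 2 — r3, r5, derive cable_seated, log_uploaded.
Round 3 — r7, derive driver_loaded.
driver_loaded first appears in round 3.

3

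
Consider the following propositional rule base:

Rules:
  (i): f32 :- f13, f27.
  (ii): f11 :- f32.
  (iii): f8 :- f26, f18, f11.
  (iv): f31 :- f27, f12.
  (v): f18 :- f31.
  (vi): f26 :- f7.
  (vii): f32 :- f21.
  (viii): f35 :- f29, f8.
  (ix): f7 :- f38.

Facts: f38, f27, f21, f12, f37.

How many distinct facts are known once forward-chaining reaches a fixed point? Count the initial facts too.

12

Round 1 fires (iv), (vii), (ix), giving f31, f32, f7.
Round 2 fires (ii), (v), (vi), giving f11, f18, f26.
Round 3 fires (iii), giving f8.
Closure: {f11, f12, f18, f21, f26, f27, f31, f32, f37, f38, f7, f8} — 12 facts.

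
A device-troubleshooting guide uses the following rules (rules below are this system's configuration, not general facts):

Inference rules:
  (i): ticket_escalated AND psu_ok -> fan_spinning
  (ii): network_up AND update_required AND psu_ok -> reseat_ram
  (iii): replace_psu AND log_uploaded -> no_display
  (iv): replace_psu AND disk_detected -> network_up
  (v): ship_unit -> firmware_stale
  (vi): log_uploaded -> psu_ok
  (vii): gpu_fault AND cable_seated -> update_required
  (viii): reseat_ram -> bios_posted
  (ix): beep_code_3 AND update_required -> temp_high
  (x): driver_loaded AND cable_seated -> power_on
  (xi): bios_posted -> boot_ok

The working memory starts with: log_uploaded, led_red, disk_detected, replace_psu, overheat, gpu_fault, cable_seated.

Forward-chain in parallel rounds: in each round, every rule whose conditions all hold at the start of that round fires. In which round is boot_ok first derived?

4

Round 1 fires (iii), (iv), (vi), (vii), giving no_display, network_up, psu_ok, update_required.
Round 2 fires (ii), giving reseat_ram.
Round 3 fires (viii), giving bios_posted.
Round 4 fires (xi), giving boot_ok.
boot_ok first appears in round 4.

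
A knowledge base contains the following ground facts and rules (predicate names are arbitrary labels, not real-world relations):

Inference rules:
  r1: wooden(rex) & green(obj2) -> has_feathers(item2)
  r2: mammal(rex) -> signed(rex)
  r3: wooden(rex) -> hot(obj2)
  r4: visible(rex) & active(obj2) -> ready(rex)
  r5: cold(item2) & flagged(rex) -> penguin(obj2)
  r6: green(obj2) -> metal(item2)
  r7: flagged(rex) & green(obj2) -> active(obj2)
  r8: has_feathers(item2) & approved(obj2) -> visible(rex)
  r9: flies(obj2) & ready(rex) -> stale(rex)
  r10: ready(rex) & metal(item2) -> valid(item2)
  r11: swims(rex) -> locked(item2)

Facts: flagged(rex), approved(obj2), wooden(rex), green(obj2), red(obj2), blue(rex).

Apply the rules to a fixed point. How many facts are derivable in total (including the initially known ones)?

Round 1: r1 [wooden(rex) & green(obj2) -> has_feathers(item2)]; r3 [wooden(rex) -> hot(obj2)]; r6 [green(obj2) -> metal(item2)]; r7 [flagged(rex) & green(obj2) -> active(obj2)]. New: has_feathers(item2), hot(obj2), metal(item2), active(obj2).
Round 2: r8 [has_feathers(item2) & approved(obj2) -> visible(rex)]. New: visible(rex).
Round 3: r4 [visible(rex) & active(obj2) -> ready(rex)]. New: ready(rex).
Round 4: r10 [ready(rex) & metal(item2) -> valid(item2)]. New: valid(item2).
Closure: {active(obj2), approved(obj2), blue(rex), flagged(rex), green(obj2), has_feathers(item2), hot(obj2), metal(item2), ready(rex), red(obj2), valid(item2), visible(rex), wooden(rex)} — 13 facts.

13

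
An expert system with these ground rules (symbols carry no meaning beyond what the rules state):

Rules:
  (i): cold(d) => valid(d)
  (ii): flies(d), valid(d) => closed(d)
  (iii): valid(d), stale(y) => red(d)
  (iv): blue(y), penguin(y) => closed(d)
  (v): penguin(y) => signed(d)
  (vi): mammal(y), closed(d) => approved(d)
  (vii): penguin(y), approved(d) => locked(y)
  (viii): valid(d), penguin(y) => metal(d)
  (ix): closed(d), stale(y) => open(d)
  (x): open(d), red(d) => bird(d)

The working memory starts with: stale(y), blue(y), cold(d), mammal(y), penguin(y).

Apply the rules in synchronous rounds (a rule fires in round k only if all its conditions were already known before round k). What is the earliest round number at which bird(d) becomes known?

3

Round 1 fires (i), (iv), (v), giving valid(d), closed(d), signed(d).
Round 2 fires (iii), (vi), (viii), (ix), giving red(d), approved(d), metal(d), open(d).
Round 3 fires (vii), (x), giving locked(y), bird(d).
bird(d) first appears in round 3.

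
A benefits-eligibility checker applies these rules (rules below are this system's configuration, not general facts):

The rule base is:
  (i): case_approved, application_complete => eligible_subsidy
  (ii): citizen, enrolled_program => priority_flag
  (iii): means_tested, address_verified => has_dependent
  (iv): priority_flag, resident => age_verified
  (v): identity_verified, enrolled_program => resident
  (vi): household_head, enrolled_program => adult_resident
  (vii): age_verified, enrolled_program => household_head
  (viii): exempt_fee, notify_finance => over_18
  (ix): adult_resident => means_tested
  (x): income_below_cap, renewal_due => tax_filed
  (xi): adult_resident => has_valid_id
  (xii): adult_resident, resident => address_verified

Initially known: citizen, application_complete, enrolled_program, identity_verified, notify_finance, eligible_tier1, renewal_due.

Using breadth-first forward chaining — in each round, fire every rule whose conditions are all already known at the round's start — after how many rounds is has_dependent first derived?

6

Round 1 — (ii), (v), derive priority_flag, resident.
Round 2 — (iv), derive age_verified.
Round 3 — (vii), derive household_head.
Round 4 — (vi), derive adult_resident.
Round 5 — (ix), (xi), (xii), derive means_tested, has_valid_id, address_verified.
Round 6 — (iii), derive has_dependent.
has_dependent first appears in round 6.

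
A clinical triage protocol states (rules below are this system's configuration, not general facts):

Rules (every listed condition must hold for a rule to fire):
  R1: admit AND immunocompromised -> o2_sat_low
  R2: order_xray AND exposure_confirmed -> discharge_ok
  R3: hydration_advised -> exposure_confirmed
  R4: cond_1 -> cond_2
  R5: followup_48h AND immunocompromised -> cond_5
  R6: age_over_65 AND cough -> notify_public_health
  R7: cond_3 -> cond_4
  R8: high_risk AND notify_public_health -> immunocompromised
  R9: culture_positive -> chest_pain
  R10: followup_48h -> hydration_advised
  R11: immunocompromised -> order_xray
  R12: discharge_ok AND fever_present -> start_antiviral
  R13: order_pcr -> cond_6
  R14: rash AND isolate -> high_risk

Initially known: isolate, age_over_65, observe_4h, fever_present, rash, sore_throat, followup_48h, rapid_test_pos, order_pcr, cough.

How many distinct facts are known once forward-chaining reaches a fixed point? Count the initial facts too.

20

Round 1: R6 [age_over_65 AND cough -> notify_public_health]; R10 [followup_48h -> hydration_advised]; R13 [order_pcr -> cond_6]; R14 [rash AND isolate -> high_risk]. New: notify_public_health, hydration_advised, cond_6, high_risk.
Round 2: R3 [hydration_advised -> exposure_confirmed]; R8 [high_risk AND notify_public_health -> immunocompromised]. New: exposure_confirmed, immunocompromised.
Round 3: R5 [followup_48h AND immunocompromised -> cond_5]; R11 [immunocompromised -> order_xray]. New: cond_5, order_xray.
Round 4: R2 [order_xray AND exposure_confirmed -> discharge_ok]. New: discharge_ok.
Round 5: R12 [discharge_ok AND fever_present -> start_antiviral]. New: start_antiviral.
Closure: {age_over_65, cond_5, cond_6, cough, discharge_ok, exposure_confirmed, fever_present, followup_48h, high_risk, hydration_advised, immunocompromised, isolate, notify_public_health, observe_4h, order_pcr, order_xray, rapid_test_pos, rash, sore_throat, start_antiviral} — 20 facts.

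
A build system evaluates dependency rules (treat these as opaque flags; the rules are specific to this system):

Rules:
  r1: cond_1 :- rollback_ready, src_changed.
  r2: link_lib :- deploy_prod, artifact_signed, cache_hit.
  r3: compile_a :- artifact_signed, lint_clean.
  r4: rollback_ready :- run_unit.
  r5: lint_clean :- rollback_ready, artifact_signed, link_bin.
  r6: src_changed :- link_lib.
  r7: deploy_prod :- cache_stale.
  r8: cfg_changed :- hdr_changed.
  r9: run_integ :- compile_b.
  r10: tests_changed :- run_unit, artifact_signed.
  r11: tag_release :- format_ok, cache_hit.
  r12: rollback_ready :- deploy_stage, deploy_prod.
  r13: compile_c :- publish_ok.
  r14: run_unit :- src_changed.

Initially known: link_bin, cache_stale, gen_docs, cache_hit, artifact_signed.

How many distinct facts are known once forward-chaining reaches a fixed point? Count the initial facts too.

Round 1: r7 [deploy_prod :- cache_stale.]. New: deploy_prod.
Round 2: r2 [link_lib :- deploy_prod, artifact_signed, cache_hit.]. New: link_lib.
Round 3: r6 [src_changed :- link_lib.]. New: src_changed.
Round 4: r14 [run_unit :- src_changed.]. New: run_unit.
Round 5: r4 [rollback_ready :- run_unit.]; r10 [tests_changed :- run_unit, artifact_signed.]. New: rollback_ready, tests_changed.
Round 6: r1 [cond_1 :- rollback_ready, src_changed.]; r5 [lint_clean :- rollback_ready, artifact_signed, link_bin.]. New: cond_1, lint_clean.
Round 7: r3 [compile_a :- artifact_signed, lint_clean.]. New: compile_a.
Closure: {artifact_signed, cache_hit, cache_stale, compile_a, cond_1, deploy_prod, gen_docs, link_bin, link_lib, lint_clean, rollback_ready, run_unit, src_changed, tests_changed} — 14 facts.

14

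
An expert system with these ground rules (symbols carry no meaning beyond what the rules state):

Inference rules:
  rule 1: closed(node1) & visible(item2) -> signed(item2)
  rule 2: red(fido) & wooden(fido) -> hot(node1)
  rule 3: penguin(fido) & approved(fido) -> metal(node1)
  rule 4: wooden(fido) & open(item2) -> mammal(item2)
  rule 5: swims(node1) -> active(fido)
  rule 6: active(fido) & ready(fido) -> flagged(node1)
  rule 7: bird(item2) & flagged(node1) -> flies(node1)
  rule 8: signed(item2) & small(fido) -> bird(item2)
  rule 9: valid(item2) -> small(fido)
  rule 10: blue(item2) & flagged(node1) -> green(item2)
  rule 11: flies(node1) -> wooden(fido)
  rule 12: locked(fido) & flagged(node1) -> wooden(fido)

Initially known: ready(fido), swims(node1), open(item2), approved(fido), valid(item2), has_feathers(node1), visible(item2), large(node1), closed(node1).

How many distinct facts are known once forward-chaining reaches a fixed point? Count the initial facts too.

Round 1 — rule 1, rule 5, rule 9, derive signed(item2), active(fido), small(fido).
Round 2 — rule 6, rule 8, derive flagged(node1), bird(item2).
Round 3 — rule 7, derive flies(node1).
Round 4 — rule 11, derive wooden(fido).
Round 5 — rule 4, derive mammal(item2).
Closure: {active(fido), approved(fido), bird(item2), closed(node1), flagged(node1), flies(node1), has_feathers(node1), large(node1), mammal(item2), open(item2), ready(fido), signed(item2), small(fido), swims(node1), valid(item2), visible(item2), wooden(fido)} — 17 facts.

17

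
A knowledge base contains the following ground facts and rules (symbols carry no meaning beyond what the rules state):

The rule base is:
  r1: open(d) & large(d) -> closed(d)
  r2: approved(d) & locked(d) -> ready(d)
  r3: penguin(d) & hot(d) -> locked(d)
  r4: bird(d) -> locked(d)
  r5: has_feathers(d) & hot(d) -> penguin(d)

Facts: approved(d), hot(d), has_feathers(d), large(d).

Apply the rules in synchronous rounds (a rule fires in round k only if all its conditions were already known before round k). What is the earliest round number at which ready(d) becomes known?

Round 1 fires r5, giving penguin(d).
Round 2 fires r3, giving locked(d).
Round 3 fires r2, giving ready(d).
ready(d) first appears in round 3.

3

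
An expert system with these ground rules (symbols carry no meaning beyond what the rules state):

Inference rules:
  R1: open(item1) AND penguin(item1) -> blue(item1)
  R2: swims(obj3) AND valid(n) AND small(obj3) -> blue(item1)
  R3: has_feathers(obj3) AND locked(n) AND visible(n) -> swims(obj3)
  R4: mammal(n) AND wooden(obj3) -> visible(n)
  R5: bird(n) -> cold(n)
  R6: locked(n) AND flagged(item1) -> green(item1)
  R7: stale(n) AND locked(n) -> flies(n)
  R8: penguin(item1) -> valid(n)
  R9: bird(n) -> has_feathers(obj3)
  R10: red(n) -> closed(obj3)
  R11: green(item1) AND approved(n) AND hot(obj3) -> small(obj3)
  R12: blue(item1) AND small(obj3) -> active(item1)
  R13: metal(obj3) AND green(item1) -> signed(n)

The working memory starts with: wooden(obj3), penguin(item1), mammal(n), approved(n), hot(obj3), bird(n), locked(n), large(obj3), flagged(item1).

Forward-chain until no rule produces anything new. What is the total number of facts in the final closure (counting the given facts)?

Round 1 fires R4, R5, R6, R8, R9, giving visible(n), cold(n), green(item1), valid(n), has_feathers(obj3).
Round 2 fires R3, R11, giving swims(obj3), small(obj3).
Round 3 fires R2, giving blue(item1).
Round 4 fires R12, giving active(item1).
Closure: {active(item1), approved(n), bird(n), blue(item1), cold(n), flagged(item1), green(item1), has_feathers(obj3), hot(obj3), large(obj3), locked(n), mammal(n), penguin(item1), small(obj3), swims(obj3), valid(n), visible(n), wooden(obj3)} — 18 facts.

18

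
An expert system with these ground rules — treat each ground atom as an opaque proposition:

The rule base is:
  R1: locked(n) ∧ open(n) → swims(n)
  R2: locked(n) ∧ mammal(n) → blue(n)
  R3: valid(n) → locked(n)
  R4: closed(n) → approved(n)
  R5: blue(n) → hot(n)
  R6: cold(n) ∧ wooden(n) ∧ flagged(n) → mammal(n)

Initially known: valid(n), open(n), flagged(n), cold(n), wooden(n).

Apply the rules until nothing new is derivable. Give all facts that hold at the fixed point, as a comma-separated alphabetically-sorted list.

blue(n), cold(n), flagged(n), hot(n), locked(n), mammal(n), open(n), swims(n), valid(n), wooden(n)

Round 1 fires R3, R6, giving locked(n), mammal(n).
Round 2 fires R1, R2, giving swims(n), blue(n).
Round 3 fires R5, giving hot(n).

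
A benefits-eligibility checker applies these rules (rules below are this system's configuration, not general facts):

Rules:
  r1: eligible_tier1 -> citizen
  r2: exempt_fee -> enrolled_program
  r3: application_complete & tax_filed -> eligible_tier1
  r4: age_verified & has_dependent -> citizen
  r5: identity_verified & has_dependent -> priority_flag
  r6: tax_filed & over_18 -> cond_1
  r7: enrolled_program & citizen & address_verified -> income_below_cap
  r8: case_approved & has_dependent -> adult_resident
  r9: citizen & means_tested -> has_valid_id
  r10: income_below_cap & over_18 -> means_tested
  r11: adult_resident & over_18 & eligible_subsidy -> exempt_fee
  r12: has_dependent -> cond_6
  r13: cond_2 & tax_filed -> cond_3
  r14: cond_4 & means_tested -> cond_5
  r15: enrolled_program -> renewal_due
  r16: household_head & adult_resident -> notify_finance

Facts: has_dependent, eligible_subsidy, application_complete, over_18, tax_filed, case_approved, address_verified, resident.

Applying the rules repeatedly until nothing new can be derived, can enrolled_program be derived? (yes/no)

yes

Round 1: r3 [application_complete & tax_filed -> eligible_tier1]; r6 [tax_filed & over_18 -> cond_1]; r8 [case_approved & has_dependent -> adult_resident]; r12 [has_dependent -> cond_6]. New: eligible_tier1, cond_1, adult_resident, cond_6.
Round 2: r1 [eligible_tier1 -> citizen]; r11 [adult_resident & over_18 & eligible_subsidy -> exempt_fee]. New: citizen, exempt_fee.
Round 3: r2 [exempt_fee -> enrolled_program]. New: enrolled_program.
Round 4: r7 [enrolled_program & citizen & address_verified -> income_below_cap]; r15 [enrolled_program -> renewal_due]. New: income_below_cap, renewal_due.
Round 5: r10 [income_below_cap & over_18 -> means_tested]. New: means_tested.
Round 6: r9 [citizen & means_tested -> has_valid_id]. New: has_valid_id.
enrolled_program appears in round 3, so it is derivable.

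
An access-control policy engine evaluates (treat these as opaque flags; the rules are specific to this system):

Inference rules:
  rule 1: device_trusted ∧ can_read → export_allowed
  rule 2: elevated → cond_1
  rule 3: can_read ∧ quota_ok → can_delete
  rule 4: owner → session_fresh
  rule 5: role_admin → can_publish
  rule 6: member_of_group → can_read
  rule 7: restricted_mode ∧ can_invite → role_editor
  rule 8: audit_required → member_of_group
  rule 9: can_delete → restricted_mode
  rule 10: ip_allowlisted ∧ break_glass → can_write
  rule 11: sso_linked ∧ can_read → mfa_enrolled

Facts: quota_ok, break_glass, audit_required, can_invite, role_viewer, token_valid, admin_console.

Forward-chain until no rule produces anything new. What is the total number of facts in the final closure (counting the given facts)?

Round 1 fires rule 8, giving member_of_group.
Round 2 fires rule 6, giving can_read.
Round 3 fires rule 3, giving can_delete.
Round 4 fires rule 9, giving restricted_mode.
Round 5 fires rule 7, giving role_editor.
Closure: {admin_console, audit_required, break_glass, can_delete, can_invite, can_read, member_of_group, quota_ok, restricted_mode, role_editor, role_viewer, token_valid} — 12 facts.

12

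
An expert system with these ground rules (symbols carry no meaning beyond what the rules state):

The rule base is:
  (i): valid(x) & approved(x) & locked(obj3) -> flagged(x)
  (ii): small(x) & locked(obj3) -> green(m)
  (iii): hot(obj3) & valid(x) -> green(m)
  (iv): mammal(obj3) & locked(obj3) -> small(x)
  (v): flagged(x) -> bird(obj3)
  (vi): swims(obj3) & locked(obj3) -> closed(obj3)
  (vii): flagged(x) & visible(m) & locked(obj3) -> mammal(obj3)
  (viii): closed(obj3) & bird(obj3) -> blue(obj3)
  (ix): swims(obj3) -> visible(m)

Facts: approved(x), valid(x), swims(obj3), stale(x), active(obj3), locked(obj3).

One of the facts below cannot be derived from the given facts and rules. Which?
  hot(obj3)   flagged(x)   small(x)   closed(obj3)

Round 1 fires (i), (vi), (ix), giving flagged(x), closed(obj3), visible(m).
Round 2 fires (v), (vii), giving bird(obj3), mammal(obj3).
Round 3 fires (iv), (viii), giving small(x), blue(obj3).
Round 4 fires (ii), giving green(m).
Derived: closed(obj3) (round 1), small(x) (round 3), flagged(x) (round 1). hot(obj3) never appears in any round.

hot(obj3)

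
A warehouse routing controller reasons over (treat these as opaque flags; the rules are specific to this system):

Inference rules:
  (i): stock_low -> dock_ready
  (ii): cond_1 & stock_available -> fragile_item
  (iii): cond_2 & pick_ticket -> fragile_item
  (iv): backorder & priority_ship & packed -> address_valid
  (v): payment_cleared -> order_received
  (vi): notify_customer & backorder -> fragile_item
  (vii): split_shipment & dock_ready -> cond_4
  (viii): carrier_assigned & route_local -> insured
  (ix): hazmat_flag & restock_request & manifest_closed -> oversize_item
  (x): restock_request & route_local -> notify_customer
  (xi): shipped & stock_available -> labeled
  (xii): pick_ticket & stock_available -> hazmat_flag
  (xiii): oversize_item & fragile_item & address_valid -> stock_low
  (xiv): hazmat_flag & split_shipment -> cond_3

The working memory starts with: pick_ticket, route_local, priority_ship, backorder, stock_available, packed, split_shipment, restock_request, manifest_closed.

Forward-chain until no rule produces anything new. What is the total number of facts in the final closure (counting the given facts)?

18

Round 1: (iv) [backorder & priority_ship & packed -> address_valid]; (x) [restock_request & route_local -> notify_customer]; (xii) [pick_ticket & stock_available -> hazmat_flag]. New: address_valid, notify_customer, hazmat_flag.
Round 2: (vi) [notify_customer & backorder -> fragile_item]; (ix) [hazmat_flag & restock_request & manifest_closed -> oversize_item]; (xiv) [hazmat_flag & split_shipment -> cond_3]. New: fragile_item, oversize_item, cond_3.
Round 3: (xiii) [oversize_item & fragile_item & address_valid -> stock_low]. New: stock_low.
Round 4: (i) [stock_low -> dock_ready]. New: dock_ready.
Round 5: (vii) [split_shipment & dock_ready -> cond_4]. New: cond_4.
Closure: {address_valid, backorder, cond_3, cond_4, dock_ready, fragile_item, hazmat_flag, manifest_closed, notify_customer, oversize_item, packed, pick_ticket, priority_ship, restock_request, route_local, split_shipment, stock_available, stock_low} — 18 facts.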